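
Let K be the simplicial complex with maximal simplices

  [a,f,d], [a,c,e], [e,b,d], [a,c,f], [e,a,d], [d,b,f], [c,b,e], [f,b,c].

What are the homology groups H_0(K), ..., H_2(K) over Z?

H_0 = Z,  H_1 = 0,  H_2 = Z.

We work with the vertex ordering a < b < c < d < e < f. The simplices of K, each written with vertices in increasing order, are:

  0-simplices (6): a, b, c, d, e, f
  1-simplices (12): ac, ad, ae, af, bc, bd, be, bf, ce, cf, de, df
  2-simplices (8): ace, acf, ade, adf, bce, bcf, bde, bdf

so the chain groups are C_0 ≅ Z^6, C_1 ≅ Z^12, C_2 ≅ Z^8.

∂_1: C_1 → C_0 is given by ∂[p,q] = [q] − [p].
As a 6×12 matrix over Z this has rank 5, with invariant factors (1,1,1,1,1).

The boundary map ∂_2: C_2 → C_1 sends each 2-simplex [p,q,r] to [q,r] − [p,r] + [p,q]. For instance
  ∂bdf = df − bf + bd,
  ∂ade = de − ae + ad.
The resulting 12×8 matrix has rank 7, and its Smith normal form has invariant factors (1,1,1,1,1,1,1).

Computing H_k = (kernel of ∂_k) / (image of ∂_{k+1}):

  H_0: rank C_0 − rank ∂_1 = 6 − 5 = 1, and the invariant factors of ∂_1 are all 1, so H_0 = Z.
  H_1: rank ker ∂_1 − rank ∂_2 = (12 − 5) − 7 = 0, and the invariant factors of ∂_2 are all 1, so H_1 = 0.
  H_2: rank ker ∂_2 − rank ∂_3 = (8 − 7) − 0 = 1, and there is no ∂_3, so H_2 = Z.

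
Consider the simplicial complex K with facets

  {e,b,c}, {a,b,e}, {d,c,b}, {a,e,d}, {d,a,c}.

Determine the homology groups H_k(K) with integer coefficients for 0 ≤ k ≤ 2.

Order the vertices as a < b < c < d < e. Listing each simplex with vertices in this order, K has dimension 2 with simplices:

  0-simplices (5): a, b, c, d, e
  1-simplices (10): ab, ac, ad, ae, bc, bd, be, cd, ce, de
  2-simplices (5): abe, acd, ade, bcd, bce

Hence C_0 ≅ Z^5, C_1 ≅ Z^10, C_2 ≅ Z^5.

Boundary ∂_1: C_1 → C_0 is given by ∂[p,q] = [q] − [p]. For instance
  ∂be = e − b.
This gives a 5×10 integer matrix of rank 4; reducing to Smith normal form yields diagonal entries (1,1,1,1).

∂_2: C_2 → C_1 acts by ∂[p,q,r] = [q,r] − [p,r] + [p,q]. For instance
  ∂acd = cd − ad + ac,
  ∂bcd = cd − bd + bc.
The 10×5 boundary matrix has rank 5 and Smith normal form diag(1,1,1,1,1).

Reading off H_k = ker ∂_k / im ∂_{k+1}:

  H_0: rank C_0 − rank ∂_1 = 5 − 4 = 1, and the invariant factors of ∂_1 are all 1, so H_0 = Z.
  H_1: rank ker ∂_1 − rank ∂_2 = (10 − 4) − 5 = 1, and the invariant factors of ∂_2 are all 1, so H_1 = Z.
  H_2: rank ker ∂_2 − rank ∂_3 = (5 − 5) − 0 = 0, and there is no ∂_3, so H_2 = 0.

As a check, the Euler characteristic is 5 − 10 + 5 = 0, which agrees with 1 − 1 + 0 = 0.
(K is a triangulation of the Möbius band.)

H_0 ≅ Z,  H_1 ≅ Z,  H_2 = 0.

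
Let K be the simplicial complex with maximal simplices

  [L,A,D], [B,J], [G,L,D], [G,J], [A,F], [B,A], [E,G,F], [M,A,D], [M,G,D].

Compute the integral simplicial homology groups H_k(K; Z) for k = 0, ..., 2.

K has 9 vertices, 15 edges, 5 triangles.
rank ∂_0 = 0, rank ∂_1 = 8 ⇒ b_0 = 9 − 0 − 8 = 1; all invariant factors of ∂_1 are 1 so no torsion. So H_0 = Z.
rank ∂_1 = 8, rank ∂_2 = 5 ⇒ b_1 = 15 − 8 − 5 = 2; all invariant factors of ∂_2 are 1 so no torsion. So H_1 = Z^2.
rank ∂_2 = 5, rank ∂_3 = 0 ⇒ b_2 = 5 − 5 − 0 = 0. So H_2 = 0.

H_0 = Z,  H_1 = Z^2,  H_2 = 0.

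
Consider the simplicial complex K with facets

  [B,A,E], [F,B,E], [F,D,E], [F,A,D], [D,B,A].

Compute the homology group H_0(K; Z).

H_0 ≅ Z.

Take the total order A < B < D < E < F on the vertex set. Then K (dimension 2) consists of the simplices:

  0-simplices (5): A, B, D, E, F
  1-simplices (10): AB, AD, AE, AF, BD, BE, BF, DE, DF, EF
  2-simplices (5): ABD, ABE, ADF, BEF, DEF

giving chain groups C_0 ≅ Z^5, C_1 ≅ Z^10, C_2 ≅ Z^5.

The boundary map ∂_1: C_1 → C_0 is given by ∂[p,q] = [q] − [p].
The resulting 5×10 matrix has rank 4, and its Smith normal form has invariant factors (1,1,1,1).

Boundary ∂_2: C_2 → C_1 acts by ∂[p,q,r] = [q,r] − [p,r] + [p,q]. For instance
  ∂DEF = EF − DF + DE,
  ∂ADF = DF − AF + AD.
The 10×5 boundary matrix has rank 5 and Smith normal form diag(1,1,1,1,1).

Now H_k = ker ∂_k / im ∂_{k+1}, so:

  H_0: rank C_0 − rank ∂_1 = 5 − 4 = 1, and the invariant factors of ∂_1 are all 1, so H_0 ≅ Z.

(K is a triangulation of the Möbius band.)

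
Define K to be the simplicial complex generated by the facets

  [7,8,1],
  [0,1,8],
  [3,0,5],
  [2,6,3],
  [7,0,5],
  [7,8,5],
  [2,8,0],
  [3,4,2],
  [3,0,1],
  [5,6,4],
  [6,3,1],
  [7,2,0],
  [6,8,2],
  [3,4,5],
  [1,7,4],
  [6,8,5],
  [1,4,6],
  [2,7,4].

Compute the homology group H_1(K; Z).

H_1 = Z ⊕ Z/2.

Order the vertices as 0 < 1 < 2 < 3 < 4 < 5 < 6 < 7 < 8. Listing each simplex with vertices in this order, K has dimension 2 with simplices:

  0-simplices (9): [0], [1], [2], [3], [4], [5], [6], [7], [8]
  1-simplices (27): (27 of them)
  2-simplices (18): [0,1,3], [0,1,8], [0,2,7], [0,2,8], [0,3,5], [0,5,7], [1,3,6], [1,4,6], [1,4,7], [1,7,8], [2,3,4], [2,3,6], [2,4,7], [2,6,8], [3,4,5], [4,5,6], [5,6,8], [5,7,8]

Hence C_0 ≅ Z^9, C_1 ≅ Z^27, C_2 ≅ Z^18.

The boundary map ∂_1: C_1 → C_0 is given by ∂[p,q] = [q] − [p]. For instance
  ∂[0,1] = [1] − [0].
The 9×27 boundary matrix has rank 8 and Smith normal form diag(1,1,1,1,1,1,1,1).

Boundary ∂_2: C_2 → C_1 acts by ∂[p,q,r] = [q,r] − [p,r] + [p,q]. For instance
  ∂[2,6,8] = [6,8] − [2,8] + [2,6],
  ∂[2,3,4] = [3,4] − [2,4] + [2,3].
This gives a 27×18 integer matrix of rank 18; reducing to Smith normal form yields diagonal entries (1,1,1,1,1,1,1,1,1,1,1,1,1,1,1,1,1,2).

From H_k ≅ ker(∂_k) / im(∂_{k+1}) we obtain:

  H_1: rank ker ∂_1 − rank ∂_2 = (27 − 8) − 18 = 1, and ∂_2 has invariant factor 2 > 1, so H_1 = Z ⊕ Z/2.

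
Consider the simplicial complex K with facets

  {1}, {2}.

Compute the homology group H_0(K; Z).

H_0 ≅ Z^2.

Order the vertices as 1 < 2. Listing each simplex with vertices in this order, K has dimension 0 with simplices:

  0-simplices (2): [1], [2]

so the chain groups are C_0 ≅ Z^2.

Now H_k = ker ∂_k / im ∂_{k+1}, so:

  H_0: rank C_0 − rank ∂_1 = 2 − 0 = 2, and there is no ∂_1, so H_0 ≅ Z^2.

(K is a triangulation of a set of 2 points.)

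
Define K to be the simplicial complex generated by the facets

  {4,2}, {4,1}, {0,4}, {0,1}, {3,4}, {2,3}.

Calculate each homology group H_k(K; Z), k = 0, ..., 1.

H_0 ≅ Z,  H_1 ≅ Z^2.

Take the total order 0 < 1 < 2 < 3 < 4 on the vertex set. Then K (dimension 1) consists of the simplices:

  0-simplices (5): [0], [1], [2], [3], [4]
  1-simplices (6): [0,1], [0,4], [1,4], [2,3], [2,4], [3,4]

so the chain groups are C_0 ≅ Z^5, C_1 ≅ Z^6.

∂_1: C_1 → C_0 maps an edge to its endpoints' difference, ∂[p,q] = q − p. For instance
  ∂[2,4] = [4] − [2].
The resulting 5×6 matrix has rank 4, and its Smith normal form has invariant factors (1,1,1,1).

Reading off H_k = ker ∂_k / im ∂_{k+1}:

  H_0: rank C_0 − rank ∂_1 = 5 − 4 = 1, and the invariant factors of ∂_1 are all 1, so H_0 ≅ Z.
  H_1: rank ker ∂_1 − rank ∂_2 = (6 − 4) − 0 = 2, and there is no ∂_2, so H_1 ≅ Z^2.

(K is a triangulation of a wedge of 2 circles.)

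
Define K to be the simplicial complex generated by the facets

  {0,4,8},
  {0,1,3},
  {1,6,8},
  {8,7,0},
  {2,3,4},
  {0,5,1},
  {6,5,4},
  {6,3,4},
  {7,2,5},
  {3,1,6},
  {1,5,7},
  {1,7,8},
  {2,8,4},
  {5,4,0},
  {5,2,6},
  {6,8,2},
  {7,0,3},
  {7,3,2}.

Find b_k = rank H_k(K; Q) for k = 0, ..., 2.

Order the vertices as 0 < 1 < 2 < 3 < 4 < 5 < 6 < 7 < 8. Listing each simplex with vertices in this order, K has dimension 2 with simplices:

  0-simplices (9): [0], [1], [2], [3], [4], [5], [6], [7], [8]
  1-simplices (27): (27 of them)
  2-simplices (18): [0,1,3], [0,1,5], [0,3,7], [0,4,5], [0,4,8], [0,7,8], [1,3,6], [1,5,7], [1,6,8], [1,7,8], [2,3,4], [2,3,7], [2,4,8], [2,5,6], [2,5,7], [2,6,8], [3,4,6], [4,5,6]

giving chain groups C_0 ≅ Z^9, C_1 ≅ Z^27, C_2 ≅ Z^18.

Boundary ∂_1: C_1 → C_0 sends each edge [p,q] (with p < q) to q − p.
The resulting 9×27 matrix has rank 8, and its Smith normal form has invariant factors (1,1,1,1,1,1,1,1).

The boundary map ∂_2: C_2 → C_1 maps a triangle to the signed sum of its edges. For instance
  ∂[0,3,7] = [3,7] − [0,7] + [0,3],
  ∂[0,4,5] = [4,5] − [0,5] + [0,4].
The resulting 27×18 matrix has rank 18, and its Smith normal form has invariant factors (1,1,1,1,1,1,1,1,1,1,1,1,1,1,1,1,1,2).

Now H_k = ker ∂_k / im ∂_{k+1}, so:

  H_0: rank C_0 − rank ∂_1 = 9 − 8 = 1, and the invariant factors of ∂_1 are all 1, so H_0 ≅ Z.
  H_1: rank ker ∂_1 − rank ∂_2 = (27 − 8) − 18 = 1, and ∂_2 has invariant factor 2 > 1, so H_1 ≅ Z ⊕ Z/2.
  H_2: rank ker ∂_2 − rank ∂_3 = (18 − 18) − 0 = 0, and there is no ∂_3, so H_2 ≅ 0.

As a check, the Euler characteristic is 9 − 27 + 18 = 0, which agrees with 1 − 1 + 0 = 0.

Hence the Betti numbers are b_0 = 1, b_1 = 1, b_2 = 0.

b_0 = 1, b_1 = 1, b_2 = 0.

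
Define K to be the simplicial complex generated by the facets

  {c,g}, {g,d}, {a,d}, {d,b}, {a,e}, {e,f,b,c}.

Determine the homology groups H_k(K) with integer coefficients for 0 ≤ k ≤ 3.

H_0 = Z,  H_1 = Z^2,  H_2 = 0,  H_3 = 0.

K has 7 vertices, 11 edges, 4 triangles, 1 3-simplex.
rank ∂_0 = 0, rank ∂_1 = 6 ⇒ b_0 = 7 − 0 − 6 = 1; all invariant factors of ∂_1 are 1 so no torsion. So H_0 ≅ Z.
rank ∂_1 = 6, rank ∂_2 = 3 ⇒ b_1 = 11 − 6 − 3 = 2; all invariant factors of ∂_2 are 1 so no torsion. So H_1 ≅ Z^2.
rank ∂_2 = 3, rank ∂_3 = 1 ⇒ b_2 = 4 − 3 − 1 = 0; all invariant factors of ∂_3 are 1 so no torsion. So H_2 ≅ 0.
rank ∂_3 = 1, rank ∂_4 = 0 ⇒ b_3 = 1 − 1 − 0 = 0. So H_3 ≅ 0.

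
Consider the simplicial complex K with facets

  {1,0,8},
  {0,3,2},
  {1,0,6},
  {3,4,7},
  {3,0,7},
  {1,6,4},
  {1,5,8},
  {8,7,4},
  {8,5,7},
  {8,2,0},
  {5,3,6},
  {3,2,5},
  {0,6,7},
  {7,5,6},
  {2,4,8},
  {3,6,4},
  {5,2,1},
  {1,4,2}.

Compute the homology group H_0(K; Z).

Fix the vertex order 0 < 1 < 2 < 3 < 4 < 5 < 6 < 7 < 8 and write every simplex with vertices in increasing order. Then dim K = 2 and the simplices of K are:

  0-simplices (9): [0], [1], [2], [3], [4], [5], [6], [7], [8]
  1-simplices (27): (27 of them)
  2-simplices (18): [0,1,6], [0,1,8], [0,2,3], [0,2,8], [0,3,7], [0,6,7], [1,2,4], [1,2,5], [1,4,6], [1,5,8], [2,3,5], [2,4,8], [3,4,6], [3,4,7], [3,5,6], [4,7,8], [5,6,7], [5,7,8]

giving chain groups C_0 ≅ Z^9, C_1 ≅ Z^27, C_2 ≅ Z^18.

∂_1: C_1 → C_0 sends each edge [p,q] (with p < q) to q − p. For instance
  ∂[5,6] = [6] − [5].
The resulting 9×27 matrix has rank 8, and its Smith normal form has invariant factors (1,1,1,1,1,1,1,1).

Boundary ∂_2: C_2 → C_1 acts by ∂[p,q,r] = [q,r] − [p,r] + [p,q]. For instance
  ∂[0,1,8] = [1,8] − [0,8] + [0,1],
  ∂[3,4,7] = [4,7] − [3,7] + [3,4].
As a 27×18 matrix over Z this has rank 18, with invariant factors (1,1,1,1,1,1,1,1,1,1,1,1,1,1,1,1,1,2).

Computing H_k = (kernel of ∂_k) / (image of ∂_{k+1}):

  H_0: rank C_0 − rank ∂_1 = 9 − 8 = 1, and the invariant factors of ∂_1 are all 1, so H_0 ≅ Z.

H_0 = Z.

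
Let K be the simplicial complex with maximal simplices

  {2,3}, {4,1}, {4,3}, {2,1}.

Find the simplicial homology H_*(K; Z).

We work with the vertex ordering 1 < 2 < 3 < 4. The simplices of K, each written with vertices in increasing order, are:

  0-simplices (4): [1], [2], [3], [4]
  1-simplices (4): [1,2], [1,4], [2,3], [3,4]

giving chain groups C_0 ≅ Z^4, C_1 ≅ Z^4.

The boundary map ∂_1: C_1 → C_0 sends each edge [p,q] (with p < q) to q − p. For instance
  ∂[1,2] = [2] − [1].
This gives a 4×4 integer matrix of rank 3; reducing to Smith normal form yields diagonal entries (1,1,1).

From H_k ≅ ker(∂_k) / im(∂_{k+1}) we obtain:

  H_0: rank C_0 − rank ∂_1 = 4 − 3 = 1, and the invariant factors of ∂_1 are all 1, so H_0 ≅ Z.
  H_1: rank ker ∂_1 − rank ∂_2 = (4 − 3) − 0 = 1, and there is no ∂_2, so H_1 ≅ Z.

H_0 ≅ Z,  H_1 ≅ Z.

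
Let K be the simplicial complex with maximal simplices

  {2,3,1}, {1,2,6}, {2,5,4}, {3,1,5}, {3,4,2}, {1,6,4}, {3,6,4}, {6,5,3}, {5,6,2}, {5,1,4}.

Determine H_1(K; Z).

H_1 ≅ Z/2Z.

Order the vertices as 1 < 2 < 3 < 4 < 5 < 6. Listing each simplex with vertices in this order, K has dimension 2 with simplices:

  0-simplices (6): [1], [2], [3], [4], [5], [6]
  1-simplices (15): [1,2], [1,3], [1,4], [1,5], [1,6], [2,3], [2,4], [2,5], [2,6], [3,4], [3,5], [3,6], [4,5], [4,6], [5,6]
  2-simplices (10): [1,2,3], [1,2,6], [1,3,5], [1,4,5], [1,4,6], [2,3,4], [2,4,5], [2,5,6], [3,4,6], [3,5,6]

so the chain groups are C_0 ≅ Z^6, C_1 ≅ Z^15, C_2 ≅ Z^10.

Boundary ∂_1: C_1 → C_0 sends each edge [p,q] (with p < q) to q − p.
The 6×15 boundary matrix has rank 5 and Smith normal form diag(1,1,1,1,1).

∂_2: C_2 → C_1 maps a triangle to the signed sum of its edges. For instance
  ∂[1,2,3] = [2,3] − [1,3] + [1,2],
  ∂[1,3,5] = [3,5] − [1,5] + [1,3].
The 15×10 boundary matrix has rank 10 and Smith normal form diag(1,1,1,1,1,1,1,1,1,2).

Reading off H_k = ker ∂_k / im ∂_{k+1}:

  H_1: rank ker ∂_1 − rank ∂_2 = (15 − 5) − 10 = 0, and ∂_2 has invariant factor 2 > 1, so H_1 ≅ Z/2Z.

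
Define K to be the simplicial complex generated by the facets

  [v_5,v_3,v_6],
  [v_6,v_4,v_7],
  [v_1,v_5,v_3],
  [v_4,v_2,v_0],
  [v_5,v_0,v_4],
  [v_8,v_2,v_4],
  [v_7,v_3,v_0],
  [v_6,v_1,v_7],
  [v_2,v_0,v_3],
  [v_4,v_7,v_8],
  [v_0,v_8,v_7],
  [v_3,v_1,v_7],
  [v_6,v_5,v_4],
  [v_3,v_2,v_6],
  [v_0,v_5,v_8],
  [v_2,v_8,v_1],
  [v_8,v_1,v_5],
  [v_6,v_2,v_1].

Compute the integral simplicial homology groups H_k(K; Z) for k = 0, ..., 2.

H_0 = Z,  H_1 = Z ⊕ Z/2,  H_2 = 0.

We work with the vertex ordering v_0 < v_1 < v_2 < v_3 < v_4 < v_5 < v_6 < v_7 < v_8. The simplices of K, each written with vertices in increasing order, are:

  0-simplices (9): [v_0], [v_1], [v_2], [v_3], [v_4], [v_5], [v_6], [v_7], [v_8]
  1-simplices (27): (27 of them)
  2-simplices (18): (18 of them)

so the chain groups are C_0 ≅ Z^9, C_1 ≅ Z^27, C_2 ≅ Z^18.

The boundary map ∂_1: C_1 → C_0 is given by ∂[p,q] = [q] − [p]. For instance
  ∂[v_0,v_2] = [v_2] − [v_0].
This gives a 9×27 integer matrix of rank 8; reducing to Smith normal form yields diagonal entries (1,1,1,1,1,1,1,1).

∂_2: C_2 → C_1 sends each 2-simplex [p,q,r] to [q,r] − [p,r] + [p,q]. For instance
  ∂[v_1,v_5,v_8] = [v_5,v_8] − [v_1,v_8] + [v_1,v_5],
  ∂[v_1,v_2,v_8] = [v_2,v_8] − [v_1,v_8] + [v_1,v_2].
The 27×18 boundary matrix has rank 18 and Smith normal form diag(1,1,1,1,1,1,1,1,1,1,1,1,1,1,1,1,1,2).

Now H_k = ker ∂_k / im ∂_{k+1}, so:

  H_0: rank C_0 − rank ∂_1 = 9 − 8 = 1, and the invariant factors of ∂_1 are all 1, so H_0 ≅ Z.
  H_1: rank ker ∂_1 − rank ∂_2 = (27 − 8) − 18 = 1, and ∂_2 has invariant factor 2 > 1, so H_1 ≅ Z ⊕ Z/2.
  H_2: rank ker ∂_2 − rank ∂_3 = (18 − 18) − 0 = 0, and there is no ∂_3, so H_2 ≅ 0.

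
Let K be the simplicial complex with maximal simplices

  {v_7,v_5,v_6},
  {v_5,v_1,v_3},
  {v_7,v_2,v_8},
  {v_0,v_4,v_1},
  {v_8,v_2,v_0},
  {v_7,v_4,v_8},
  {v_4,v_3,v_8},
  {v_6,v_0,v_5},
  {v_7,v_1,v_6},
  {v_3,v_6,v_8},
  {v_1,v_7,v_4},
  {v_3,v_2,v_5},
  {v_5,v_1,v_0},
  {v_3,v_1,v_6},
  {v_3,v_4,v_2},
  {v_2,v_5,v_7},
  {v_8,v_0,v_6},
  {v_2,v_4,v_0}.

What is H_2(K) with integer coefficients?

Fix the vertex order v_0 < v_1 < v_2 < v_3 < v_4 < v_5 < v_6 < v_7 < v_8 and write every simplex with vertices in increasing order. Then dim K = 2 and the simplices of K are:

  0-simplices (9): [v_0], [v_1], [v_2], [v_3], [v_4], [v_5], [v_6], [v_7], [v_8]
  1-simplices (27): (27 of them)
  2-simplices (18): (18 of them)

so the chain groups are C_0 ≅ Z^9, C_1 ≅ Z^27, C_2 ≅ Z^18.

Boundary ∂_1: C_1 → C_0 is given by ∂[p,q] = [q] − [p].
The resulting 9×27 matrix has rank 8, and its Smith normal form has invariant factors (1,1,1,1,1,1,1,1).

Boundary ∂_2: C_2 → C_1 sends each 2-simplex [p,q,r] to [q,r] − [p,r] + [p,q]. For instance
  ∂[v_0,v_2,v_4] = [v_2,v_4] − [v_0,v_4] + [v_0,v_2],
  ∂[v_1,v_3,v_6] = [v_3,v_6] − [v_1,v_6] + [v_1,v_3].
The resulting 27×18 matrix has rank 18, and its Smith normal form has invariant factors (1,1,1,1,1,1,1,1,1,1,1,1,1,1,1,1,1,2).

Now H_k = ker ∂_k / im ∂_{k+1}, so:

  H_2: rank ker ∂_2 − rank ∂_3 = (18 − 18) − 0 = 0, and there is no ∂_3, so H_2 ≅ 0.

H_2 = 0.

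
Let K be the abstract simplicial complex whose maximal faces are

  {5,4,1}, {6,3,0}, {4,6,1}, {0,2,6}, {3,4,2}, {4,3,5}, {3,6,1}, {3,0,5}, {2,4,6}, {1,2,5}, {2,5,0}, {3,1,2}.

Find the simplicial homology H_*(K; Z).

We work with the vertex ordering 0 < 1 < 2 < 3 < 4 < 5 < 6. The simplices of K, each written with vertices in increasing order, are:

  0-simplices (7): [0], [1], [2], [3], [4], [5], [6]
  1-simplices (18): [0,2], [0,3], [0,5], [0,6], [1,2], [1,3], [1,4], [1,5], [1,6], [2,3], [2,4], [2,5], [2,6], [3,4], [3,5], [3,6], [4,5], [4,6]
  2-simplices (12): [0,2,5], [0,2,6], [0,3,5], [0,3,6], [1,2,3], [1,2,5], [1,3,6], [1,4,5], [1,4,6], [2,3,4], [2,4,6], [3,4,5]

so the chain groups are C_0 ≅ Z^7, C_1 ≅ Z^18, C_2 ≅ Z^12.

∂_1: C_1 → C_0 maps an edge to its endpoints' difference, ∂[p,q] = q − p. For instance
  ∂[1,3] = [3] − [1].
The 7×18 boundary matrix has rank 6 and Smith normal form diag(1,1,1,1,1,1).

∂_2: C_2 → C_1 acts by ∂[p,q,r] = [q,r] − [p,r] + [p,q]. For instance
  ∂[1,2,5] = [2,5] − [1,5] + [1,2],
  ∂[1,4,5] = [4,5] − [1,5] + [1,4].
The 18×12 boundary matrix has rank 12 and Smith normal form diag(1,1,1,1,1,1,1,1,1,1,1,2).

Now H_k = ker ∂_k / im ∂_{k+1}, so:

  H_0: rank C_0 − rank ∂_1 = 7 − 6 = 1, and the invariant factors of ∂_1 are all 1, so H_0 ≅ Z.
  H_1: rank ker ∂_1 − rank ∂_2 = (18 − 6) − 12 = 0, and ∂_2 has invariant factor 2 > 1, so H_1 ≅ Z/2.
  H_2: rank ker ∂_2 − rank ∂_3 = (12 − 12) − 0 = 0, and there is no ∂_3, so H_2 ≅ 0.

H_0 = Z,  H_1 = Z/2,  H_2 = 0.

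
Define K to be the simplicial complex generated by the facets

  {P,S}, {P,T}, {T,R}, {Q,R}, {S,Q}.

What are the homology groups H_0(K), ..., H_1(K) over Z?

H_0 = Z,  H_1 = Z.

Take the total order P < Q < R < S < T on the vertex set. Then K (dimension 1) consists of the simplices:

  0-simplices (5): P, Q, R, S, T
  1-simplices (5): PS, PT, QR, QS, RT

so the chain groups are C_0 ≅ Z^5, C_1 ≅ Z^5.

Boundary ∂_1: C_1 → C_0 sends each edge [p,q] (with p < q) to q − p. For instance
  ∂PT = T − P.
This gives a 5×5 integer matrix of rank 4; reducing to Smith normal form yields diagonal entries (1,1,1,1).

Reading off H_k = ker ∂_k / im ∂_{k+1}:

  H_0: rank C_0 − rank ∂_1 = 5 − 4 = 1, and the invariant factors of ∂_1 are all 1, so H_0 ≅ Z.
  H_1: rank ker ∂_1 − rank ∂_2 = (5 − 4) − 0 = 1, and there is no ∂_2, so H_1 ≅ Z.

As a check, the Euler characteristic is 5 − 5 = 0, which agrees with 1 − 1 = 0.
(K is a triangulation of the circle S^1.)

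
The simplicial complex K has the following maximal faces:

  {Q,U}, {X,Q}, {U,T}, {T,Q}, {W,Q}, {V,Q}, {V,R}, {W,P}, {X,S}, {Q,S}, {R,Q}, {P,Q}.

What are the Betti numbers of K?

Fix the vertex order P < Q < R < S < T < U < V < W < X and write every simplex with vertices in increasing order. Then dim K = 1 and the simplices of K are:

  0-simplices (9): P, Q, R, S, T, U, V, W, X
  1-simplices (12): PQ, PW, QR, QS, QT, QU, QV, QW, QX, RV, SX, TU

so the chain groups are C_0 ≅ Z^9, C_1 ≅ Z^12.

The boundary map ∂_1: C_1 → C_0 sends each edge [p,q] (with p < q) to q − p. For instance
  ∂QV = V − Q.
As a 9×12 matrix over Z this has rank 8, with invariant factors (1,1,1,1,1,1,1,1).

Now H_k = ker ∂_k / im ∂_{k+1}, so:

  H_0: rank C_0 − rank ∂_1 = 9 − 8 = 1, and the invariant factors of ∂_1 are all 1, so H_0 ≅ Z.
  H_1: rank ker ∂_1 − rank ∂_2 = (12 − 8) − 0 = 4, and there is no ∂_2, so H_1 ≅ Z^4.

(K is a triangulation of a wedge of 4 circles.)

Hence the Betti numbers are b_0 = 1, b_1 = 4.

b_0 = 1, b_1 = 4.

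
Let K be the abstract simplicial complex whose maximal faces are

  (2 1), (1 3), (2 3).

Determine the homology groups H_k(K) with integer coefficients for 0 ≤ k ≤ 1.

H_0 ≅ Z,  H_1 ≅ Z.

Order the vertices as 1 < 2 < 3. Listing each simplex with vertices in this order, K has dimension 1 with simplices:

  0-simplices (3): [1], [2], [3]
  1-simplices (3): [1,2], [1,3], [2,3]

so the chain groups are C_0 ≅ Z^3, C_1 ≅ Z^3.

Boundary ∂_1: C_1 → C_0 is given by ∂[p,q] = [q] − [p]. For instance
  ∂[2,3] = [3] − [2].
This gives a 3×3 integer matrix of rank 2; reducing to Smith normal form yields diagonal entries (1,1).

Computing H_k = (kernel of ∂_k) / (image of ∂_{k+1}):

  H_0: rank C_0 − rank ∂_1 = 3 − 2 = 1, and the invariant factors of ∂_1 are all 1, so H_0 ≅ Z.
  H_1: rank ker ∂_1 − rank ∂_2 = (3 − 2) − 0 = 1, and there is no ∂_2, so H_1 ≅ Z.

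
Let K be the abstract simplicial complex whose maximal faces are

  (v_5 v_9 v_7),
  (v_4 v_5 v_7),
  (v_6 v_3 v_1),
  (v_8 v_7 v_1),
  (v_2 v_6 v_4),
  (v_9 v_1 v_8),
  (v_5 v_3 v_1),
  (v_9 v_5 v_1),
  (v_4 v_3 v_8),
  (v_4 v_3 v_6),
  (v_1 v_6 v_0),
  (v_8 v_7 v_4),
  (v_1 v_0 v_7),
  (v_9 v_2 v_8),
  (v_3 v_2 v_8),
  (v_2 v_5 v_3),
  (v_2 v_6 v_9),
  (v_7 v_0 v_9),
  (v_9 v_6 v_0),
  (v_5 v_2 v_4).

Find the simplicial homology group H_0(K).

Fix the vertex order v_0 < v_1 < v_2 < v_3 < v_4 < v_5 < v_6 < v_7 < v_8 < v_9 and write every simplex with vertices in increasing order. Then dim K = 2 and the simplices of K are:

  0-simplices (10): [v_0], [v_1], [v_2], [v_3], [v_4], [v_5], [v_6], [v_7], [v_8], [v_9]
  1-simplices (30): (30 of them)
  2-simplices (20): (20 of them)

Hence C_0 ≅ Z^10, C_1 ≅ Z^30, C_2 ≅ Z^20.

Boundary ∂_1: C_1 → C_0 is given by ∂[p,q] = [q] − [p]. For instance
  ∂[v_1,v_5] = [v_5] − [v_1].
This gives a 10×30 integer matrix of rank 9; reducing to Smith normal form yields diagonal entries (1,1,1,1,1,1,1,1,1).

∂_2: C_2 → C_1 maps a triangle to the signed sum of its edges. For instance
  ∂[v_4,v_5,v_7] = [v_5,v_7] − [v_4,v_7] + [v_4,v_5],
  ∂[v_4,v_7,v_8] = [v_7,v_8] − [v_4,v_8] + [v_4,v_7].
The 30×20 boundary matrix has rank 20 and Smith normal form diag(1,1,1,1,1,1,1,1,1,1,1,1,1,1,1,1,1,1,1,2).

From H_k ≅ ker(∂_k) / im(∂_{k+1}) we obtain:

  H_0: rank C_0 − rank ∂_1 = 10 − 9 = 1, and the invariant factors of ∂_1 are all 1, so H_0 ≅ Z.

H_0 = Z.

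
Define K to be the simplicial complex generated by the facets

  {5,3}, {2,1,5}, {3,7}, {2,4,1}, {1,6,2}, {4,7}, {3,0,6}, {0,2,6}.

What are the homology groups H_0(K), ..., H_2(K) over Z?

H_0 ≅ Z,  H_1 ≅ Z^2,  H_2 = 0.

Order the vertices as 0 < 1 < 2 < 3 < 4 < 5 < 6 < 7. Listing each simplex with vertices in this order, K has dimension 2 with simplices:

  0-simplices (8): [0], [1], [2], [3], [4], [5], [6], [7]
  1-simplices (14): [0,2], [0,3], [0,6], [1,2], [1,4], [1,5], [1,6], [2,4], [2,5], [2,6], [3,5], [3,6], [3,7], [4,7]
  2-simplices (5): [0,2,6], [0,3,6], [1,2,4], [1,2,5], [1,2,6]

Hence C_0 ≅ Z^8, C_1 ≅ Z^14, C_2 ≅ Z^5.

∂_1: C_1 → C_0 sends each edge [p,q] (with p < q) to q − p.
As a 8×14 matrix over Z this has rank 7, with invariant factors (1,1,1,1,1,1,1).

Boundary ∂_2: C_2 → C_1 maps a triangle to the signed sum of its edges. For instance
  ∂[0,3,6] = [3,6] − [0,6] + [0,3],
  ∂[0,2,6] = [2,6] − [0,6] + [0,2].
As a 14×5 matrix over Z this has rank 5, with invariant factors (1,1,1,1,1).

Computing H_k = (kernel of ∂_k) / (image of ∂_{k+1}):

  H_0: rank C_0 − rank ∂_1 = 8 − 7 = 1, and the invariant factors of ∂_1 are all 1, so H_0 = Z.
  H_1: rank ker ∂_1 − rank ∂_2 = (14 − 7) − 5 = 2, and the invariant factors of ∂_2 are all 1, so H_1 = Z^2.
  H_2: rank ker ∂_2 − rank ∂_3 = (5 − 5) − 0 = 0, and there is no ∂_3, so H_2 = 0.

As a check, the Euler characteristic is 8 − 14 + 5 = -1, which agrees with 1 − 2 + 0 = -1.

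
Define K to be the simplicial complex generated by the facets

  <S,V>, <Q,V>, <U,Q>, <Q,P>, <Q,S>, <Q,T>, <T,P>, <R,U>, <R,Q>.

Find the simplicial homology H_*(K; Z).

H_0 = Z,  H_1 = Z^3.

We work with the vertex ordering P < Q < R < S < T < U < V. The simplices of K, each written with vertices in increasing order, are:

  0-simplices (7): P, Q, R, S, T, U, V
  1-simplices (9): PQ, PT, QR, QS, QT, QU, QV, RU, SV

giving chain groups C_0 ≅ Z^7, C_1 ≅ Z^9.

The boundary map ∂_1: C_1 → C_0 is given by ∂[p,q] = [q] − [p].
As a 7×9 matrix over Z this has rank 6, with invariant factors (1,1,1,1,1,1).

Reading off H_k = ker ∂_k / im ∂_{k+1}:

  H_0: rank C_0 − rank ∂_1 = 7 − 6 = 1, and the invariant factors of ∂_1 are all 1, so H_0 ≅ Z.
  H_1: rank ker ∂_1 − rank ∂_2 = (9 − 6) − 0 = 3, and there is no ∂_2, so H_1 ≅ Z^3.

(K is a triangulation of a wedge of 3 circles.)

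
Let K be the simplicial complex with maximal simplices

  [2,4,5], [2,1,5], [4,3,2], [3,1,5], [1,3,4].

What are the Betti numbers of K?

Order the vertices as 1 < 2 < 3 < 4 < 5. Listing each simplex with vertices in this order, K has dimension 2 with simplices:

  0-simplices (5): [1], [2], [3], [4], [5]
  1-simplices (10): [1,2], [1,3], [1,4], [1,5], [2,3], [2,4], [2,5], [3,4], [3,5], [4,5]
  2-simplices (5): [1,2,5], [1,3,4], [1,3,5], [2,3,4], [2,4,5]

giving chain groups C_0 ≅ Z^5, C_1 ≅ Z^10, C_2 ≅ Z^5.

The boundary map ∂_1: C_1 → C_0 maps an edge to its endpoints' difference, ∂[p,q] = q − p.
The resulting 5×10 matrix has rank 4, and its Smith normal form has invariant factors (1,1,1,1).

The boundary map ∂_2: C_2 → C_1 acts by ∂[p,q,r] = [q,r] − [p,r] + [p,q]. For instance
  ∂[1,3,4] = [3,4] − [1,4] + [1,3],
  ∂[1,3,5] = [3,5] − [1,5] + [1,3].
The 10×5 boundary matrix has rank 5 and Smith normal form diag(1,1,1,1,1).

Computing H_k = (kernel of ∂_k) / (image of ∂_{k+1}):

  H_0: rank C_0 − rank ∂_1 = 5 − 4 = 1, and the invariant factors of ∂_1 are all 1, so H_0 = Z.
  H_1: rank ker ∂_1 − rank ∂_2 = (10 − 4) − 5 = 1, and the invariant factors of ∂_2 are all 1, so H_1 = Z.
  H_2: rank ker ∂_2 − rank ∂_3 = (5 − 5) − 0 = 0, and there is no ∂_3, so H_2 = 0.

As a check, the Euler characteristic is 5 − 10 + 5 = 0, which agrees with 1 − 1 + 0 = 0.
(K is a triangulation of the Möbius band.)

Hence the Betti numbers are b_0 = 1, b_1 = 1, b_2 = 0.

b_0 = 1, b_1 = 1, b_2 = 0.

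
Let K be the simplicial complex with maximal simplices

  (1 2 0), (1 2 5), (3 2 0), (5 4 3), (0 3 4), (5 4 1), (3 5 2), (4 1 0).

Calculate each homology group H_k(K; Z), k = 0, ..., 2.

K has 6 vertices, 12 edges, 8 triangles.
rank ∂_0 = 0, rank ∂_1 = 5 ⇒ b_0 = 6 − 0 − 5 = 1; all invariant factors of ∂_1 are 1 so no torsion. So H_0 ≅ Z.
rank ∂_1 = 5, rank ∂_2 = 7 ⇒ b_1 = 12 − 5 − 7 = 0; all invariant factors of ∂_2 are 1 so no torsion. So H_1 ≅ 0.
rank ∂_2 = 7, rank ∂_3 = 0 ⇒ b_2 = 8 − 7 − 0 = 1. So H_2 ≅ Z.

H_0 ≅ Z,  H_1 = 0,  H_2 ≅ Z.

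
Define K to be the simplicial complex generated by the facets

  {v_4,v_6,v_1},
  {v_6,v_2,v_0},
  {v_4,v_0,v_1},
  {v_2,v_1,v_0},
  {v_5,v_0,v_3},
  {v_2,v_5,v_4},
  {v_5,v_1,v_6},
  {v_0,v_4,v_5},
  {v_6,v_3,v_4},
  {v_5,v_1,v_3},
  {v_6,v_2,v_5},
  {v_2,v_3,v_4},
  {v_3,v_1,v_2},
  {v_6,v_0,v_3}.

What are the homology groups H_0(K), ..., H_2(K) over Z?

Order the vertices as v_0 < v_1 < v_2 < v_3 < v_4 < v_5 < v_6. Listing each simplex with vertices in this order, K has dimension 2 with simplices:

  0-simplices (7): [v_0], [v_1], [v_2], [v_3], [v_4], [v_5], [v_6]
  1-simplices (21): (21 of them)
  2-simplices (14): (14 of them)

so the chain groups are C_0 ≅ Z^7, C_1 ≅ Z^21, C_2 ≅ Z^14.

Boundary ∂_1: C_1 → C_0 sends each edge [p,q] (with p < q) to q − p.
As a 7×21 matrix over Z this has rank 6, with invariant factors (1,1,1,1,1,1).

The boundary map ∂_2: C_2 → C_1 maps a triangle to the signed sum of its edges. For instance
  ∂[v_2,v_5,v_6] = [v_5,v_6] − [v_2,v_6] + [v_2,v_5],
  ∂[v_0,v_3,v_6] = [v_3,v_6] − [v_0,v_6] + [v_0,v_3].
The 21×14 boundary matrix has rank 13 and Smith normal form diag(1,1,1,1,1,1,1,1,1,1,1,1,1).

Computing H_k = (kernel of ∂_k) / (image of ∂_{k+1}):

  H_0: rank C_0 − rank ∂_1 = 7 − 6 = 1, and the invariant factors of ∂_1 are all 1, so H_0 ≅ Z.
  H_1: rank ker ∂_1 − rank ∂_2 = (21 − 6) − 13 = 2, and the invariant factors of ∂_2 are all 1, so H_1 ≅ Z^2.
  H_2: rank ker ∂_2 − rank ∂_3 = (14 − 13) − 0 = 1, and there is no ∂_3, so H_2 ≅ Z.

As a check, the Euler characteristic is 7 − 21 + 14 = 0, which agrees with 1 − 2 + 1 = 0.

H_0 ≅ Z,  H_1 ≅ Z^2,  H_2 ≅ Z.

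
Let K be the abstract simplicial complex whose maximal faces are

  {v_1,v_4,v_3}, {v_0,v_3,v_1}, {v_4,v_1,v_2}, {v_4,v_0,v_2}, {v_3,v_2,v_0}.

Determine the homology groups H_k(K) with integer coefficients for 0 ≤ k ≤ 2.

We work with the vertex ordering v_0 < v_1 < v_2 < v_3 < v_4. The simplices of K, each written with vertices in increasing order, are:

  0-simplices (5): [v_0], [v_1], [v_2], [v_3], [v_4]
  1-simplices (10): [v_0,v_1], [v_0,v_2], [v_0,v_3], [v_0,v_4], [v_1,v_2], [v_1,v_3], [v_1,v_4], [v_2,v_3], [v_2,v_4], [v_3,v_4]
  2-simplices (5): [v_0,v_1,v_3], [v_0,v_2,v_3], [v_0,v_2,v_4], [v_1,v_2,v_4], [v_1,v_3,v_4]

giving chain groups C_0 ≅ Z^5, C_1 ≅ Z^10, C_2 ≅ Z^5.

Boundary ∂_1: C_1 → C_0 sends each edge [p,q] (with p < q) to q − p. For instance
  ∂[v_2,v_4] = [v_4] − [v_2].
This gives a 5×10 integer matrix of rank 4; reducing to Smith normal form yields diagonal entries (1,1,1,1).

Boundary ∂_2: C_2 → C_1 acts by ∂[p,q,r] = [q,r] − [p,r] + [p,q]. For instance
  ∂[v_1,v_3,v_4] = [v_3,v_4] − [v_1,v_4] + [v_1,v_3],
  ∂[v_0,v_1,v_3] = [v_1,v_3] − [v_0,v_3] + [v_0,v_1].
This gives a 10×5 integer matrix of rank 5; reducing to Smith normal form yields diagonal entries (1,1,1,1,1).

Now H_k = ker ∂_k / im ∂_{k+1}, so:

  H_0: rank C_0 − rank ∂_1 = 5 − 4 = 1, and the invariant factors of ∂_1 are all 1, so H_0 = Z.
  H_1: rank ker ∂_1 − rank ∂_2 = (10 − 4) − 5 = 1, and the invariant factors of ∂_2 are all 1, so H_1 = Z.
  H_2: rank ker ∂_2 − rank ∂_3 = (5 − 5) − 0 = 0, and there is no ∂_3, so H_2 = 0.

H_0 = Z,  H_1 = Z,  H_2 = 0.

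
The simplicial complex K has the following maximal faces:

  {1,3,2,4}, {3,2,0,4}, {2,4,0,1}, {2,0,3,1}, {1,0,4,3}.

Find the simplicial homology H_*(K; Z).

We work with the vertex ordering 0 < 1 < 2 < 3 < 4. The simplices of K, each written with vertices in increasing order, are:

  0-simplices (5): [0], [1], [2], [3], [4]
  1-simplices (10): [0,1], [0,2], [0,3], [0,4], [1,2], [1,3], [1,4], [2,3], [2,4], [3,4]
  2-simplices (10): [0,1,2], [0,1,3], [0,1,4], [0,2,3], [0,2,4], [0,3,4], [1,2,3], [1,2,4], [1,3,4], [2,3,4]
  3-simplices (5): [0,1,2,3], [0,1,2,4], [0,1,3,4], [0,2,3,4], [1,2,3,4]

so the chain groups are C_0 ≅ Z^5, C_1 ≅ Z^10, C_2 ≅ Z^10, C_3 ≅ Z^5.

∂_1: C_1 → C_0 maps an edge to its endpoints' difference, ∂[p,q] = q − p. For instance
  ∂[0,3] = [3] − [0].
This gives a 5×10 integer matrix of rank 4; reducing to Smith normal form yields diagonal entries (1,1,1,1).

Boundary ∂_2: C_2 → C_1 sends each 2-simplex [p,q,r] to [q,r] − [p,r] + [p,q]. For instance
  ∂[0,2,4] = [2,4] − [0,4] + [0,2],
  ∂[0,1,2] = [1,2] − [0,2] + [0,1].
This gives a 10×10 integer matrix of rank 6; reducing to Smith normal form yields diagonal entries (1,1,1,1,1,1).

∂_3: C_3 → C_2 sends each 3-simplex σ to the alternating sum Σ_i (−1)^i (σ with its i-th vertex removed). For instance
  ∂[0,2,3,4] = [2,3,4] − [0,3,4] + [0,2,4] − [0,2,3],
  ∂[1,2,3,4] = [2,3,4] − [1,3,4] + [1,2,4] − [1,2,3].
As a 10×5 matrix over Z this has rank 4, with invariant factors (1,1,1,1).

Computing H_k = (kernel of ∂_k) / (image of ∂_{k+1}):

  H_0: rank C_0 − rank ∂_1 = 5 − 4 = 1, and the invariant factors of ∂_1 are all 1, so H_0 ≅ Z.
  H_1: rank ker ∂_1 − rank ∂_2 = (10 − 4) − 6 = 0, and the invariant factors of ∂_2 are all 1, so H_1 ≅ 0.
  H_2: rank ker ∂_2 − rank ∂_3 = (10 − 6) − 4 = 0, and the invariant factors of ∂_3 are all 1, so H_2 ≅ 0.
  H_3: rank ker ∂_3 − rank ∂_4 = (5 − 4) − 0 = 1, and there is no ∂_4, so H_3 ≅ Z.

H_0 ≅ Z,  H_1 = 0,  H_2 = 0,  H_3 ≅ Z.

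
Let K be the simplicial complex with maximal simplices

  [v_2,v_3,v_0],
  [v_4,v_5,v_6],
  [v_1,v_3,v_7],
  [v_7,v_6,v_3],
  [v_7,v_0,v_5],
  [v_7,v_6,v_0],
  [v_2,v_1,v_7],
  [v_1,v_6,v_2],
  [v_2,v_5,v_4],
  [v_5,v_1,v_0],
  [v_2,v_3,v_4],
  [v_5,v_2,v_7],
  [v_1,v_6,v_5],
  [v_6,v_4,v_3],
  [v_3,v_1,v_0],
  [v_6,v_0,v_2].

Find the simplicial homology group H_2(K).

H_2 = Z.

K has 8 vertices, 24 edges, 16 triangles.
rank ∂_2 = 15, rank ∂_3 = 0 ⇒ b_2 = 16 − 15 − 0 = 1. So H_2 = Z.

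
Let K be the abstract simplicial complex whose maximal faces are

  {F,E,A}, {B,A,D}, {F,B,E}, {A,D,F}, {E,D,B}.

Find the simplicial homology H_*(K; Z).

Fix the vertex order A < B < D < E < F and write every simplex with vertices in increasing order. Then dim K = 2 and the simplices of K are:

  0-simplices (5): A, B, D, E, F
  1-simplices (10): AB, AD, AE, AF, BD, BE, BF, DE, DF, EF
  2-simplices (5): ABD, ADF, AEF, BDE, BEF

giving chain groups C_0 ≅ Z^5, C_1 ≅ Z^10, C_2 ≅ Z^5.

∂_1: C_1 → C_0 maps an edge to its endpoints' difference, ∂[p,q] = q − p. For instance
  ∂DF = F − D.
The resulting 5×10 matrix has rank 4, and its Smith normal form has invariant factors (1,1,1,1).

∂_2: C_2 → C_1 sends each 2-simplex [p,q,r] to [q,r] − [p,r] + [p,q]. For instance
  ∂ABD = BD − AD + AB,
  ∂ADF = DF − AF + AD.
This gives a 10×5 integer matrix of rank 5; reducing to Smith normal form yields diagonal entries (1,1,1,1,1).

Now H_k = ker ∂_k / im ∂_{k+1}, so:

  H_0: rank C_0 − rank ∂_1 = 5 − 4 = 1, and the invariant factors of ∂_1 are all 1, so H_0 = Z.
  H_1: rank ker ∂_1 − rank ∂_2 = (10 − 4) − 5 = 1, and the invariant factors of ∂_2 are all 1, so H_1 = Z.
  H_2: rank ker ∂_2 − rank ∂_3 = (5 − 5) − 0 = 0, and there is no ∂_3, so H_2 = 0.

As a check, the Euler characteristic is 5 − 10 + 5 = 0, which agrees with 1 − 1 + 0 = 0.

H_0 = Z,  H_1 = Z,  H_2 = 0.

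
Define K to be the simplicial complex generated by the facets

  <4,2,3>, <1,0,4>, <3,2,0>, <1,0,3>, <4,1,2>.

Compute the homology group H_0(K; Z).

We work with the vertex ordering 0 < 1 < 2 < 3 < 4. The simplices of K, each written with vertices in increasing order, are:

  0-simplices (5): [0], [1], [2], [3], [4]
  1-simplices (10): [0,1], [0,2], [0,3], [0,4], [1,2], [1,3], [1,4], [2,3], [2,4], [3,4]
  2-simplices (5): [0,1,3], [0,1,4], [0,2,3], [1,2,4], [2,3,4]

giving chain groups C_0 ≅ Z^5, C_1 ≅ Z^10, C_2 ≅ Z^5.

Boundary ∂_1: C_1 → C_0 sends each edge [p,q] (with p < q) to q − p.
The resulting 5×10 matrix has rank 4, and its Smith normal form has invariant factors (1,1,1,1).

The boundary map ∂_2: C_2 → C_1 acts by ∂[p,q,r] = [q,r] − [p,r] + [p,q]. For instance
  ∂[1,2,4] = [2,4] − [1,4] + [1,2],
  ∂[0,1,4] = [1,4] − [0,4] + [0,1].
This gives a 10×5 integer matrix of rank 5; reducing to Smith normal form yields diagonal entries (1,1,1,1,1).

Now H_k = ker ∂_k / im ∂_{k+1}, so:

  H_0: rank C_0 − rank ∂_1 = 5 − 4 = 1, and the invariant factors of ∂_1 are all 1, so H_0 = Z.

H_0 = Z.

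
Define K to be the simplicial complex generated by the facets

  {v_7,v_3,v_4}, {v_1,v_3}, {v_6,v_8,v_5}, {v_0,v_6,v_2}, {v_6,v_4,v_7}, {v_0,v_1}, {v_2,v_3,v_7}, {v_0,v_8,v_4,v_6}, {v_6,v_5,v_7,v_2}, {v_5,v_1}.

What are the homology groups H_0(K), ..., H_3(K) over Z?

H_0 = Z,  H_1 = Z^2,  H_2 = 0,  H_3 = 0.

Fix the vertex order v_0 < v_1 < v_2 < v_3 < v_4 < v_5 < v_6 < v_7 < v_8 and write every simplex with vertices in increasing order. Then dim K = 3 and the simplices of K are:

  0-simplices (9): [v_0], [v_1], [v_2], [v_3], [v_4], [v_5], [v_6], [v_7], [v_8]
  1-simplices (21): (21 of them)
  2-simplices (13): (13 of them)
  3-simplices (2): [v_0,v_4,v_6,v_8], [v_2,v_5,v_6,v_7]

so the chain groups are C_0 ≅ Z^9, C_1 ≅ Z^21, C_2 ≅ Z^13, C_3 ≅ Z^2.

The boundary map ∂_1: C_1 → C_0 is given by ∂[p,q] = [q] − [p].
This gives a 9×21 integer matrix of rank 8; reducing to Smith normal form yields diagonal entries (1,1,1,1,1,1,1,1).

∂_2: C_2 → C_1 acts by ∂[p,q,r] = [q,r] − [p,r] + [p,q]. For instance
  ∂[v_3,v_4,v_7] = [v_4,v_7] − [v_3,v_7] + [v_3,v_4],
  ∂[v_2,v_5,v_6] = [v_5,v_6] − [v_2,v_6] + [v_2,v_5].
As a 21×13 matrix over Z this has rank 11, with invariant factors (1,1,1,1,1,1,1,1,1,1,1).

∂_3: C_3 → C_2 sends each 3-simplex σ to the alternating sum Σ_i (−1)^i (σ with its i-th vertex removed). For instance
  ∂[v_0,v_4,v_6,v_8] = [v_4,v_6,v_8] − [v_0,v_6,v_8] + [v_0,v_4,v_8] − [v_0,v_4,v_6],
  ∂[v_2,v_5,v_6,v_7] = [v_5,v_6,v_7] − [v_2,v_6,v_7] + [v_2,v_5,v_7] − [v_2,v_5,v_6].
This gives a 13×2 integer matrix of rank 2; reducing to Smith normal form yields diagonal entries (1,1).

From H_k ≅ ker(∂_k) / im(∂_{k+1}) we obtain:

  H_0: rank C_0 − rank ∂_1 = 9 − 8 = 1, and the invariant factors of ∂_1 are all 1, so H_0 ≅ Z.
  H_1: rank ker ∂_1 − rank ∂_2 = (21 − 8) − 11 = 2, and the invariant factors of ∂_2 are all 1, so H_1 ≅ Z^2.
  H_2: rank ker ∂_2 − rank ∂_3 = (13 − 11) − 2 = 0, and the invariant factors of ∂_3 are all 1, so H_2 ≅ 0.
  H_3: rank ker ∂_3 − rank ∂_4 = (2 − 2) − 0 = 0, and there is no ∂_4, so H_3 ≅ 0.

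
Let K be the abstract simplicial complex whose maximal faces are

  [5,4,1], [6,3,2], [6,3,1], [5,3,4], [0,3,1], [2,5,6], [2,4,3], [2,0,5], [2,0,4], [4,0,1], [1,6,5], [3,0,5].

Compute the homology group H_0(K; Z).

We work with the vertex ordering 0 < 1 < 2 < 3 < 4 < 5 < 6. The simplices of K, each written with vertices in increasing order, are:

  0-simplices (7): [0], [1], [2], [3], [4], [5], [6]
  1-simplices (18): [0,1], [0,2], [0,3], [0,4], [0,5], [1,3], [1,4], [1,5], [1,6], [2,3], [2,4], [2,5], [2,6], [3,4], [3,5], [3,6], [4,5], [5,6]
  2-simplices (12): [0,1,3], [0,1,4], [0,2,4], [0,2,5], [0,3,5], [1,3,6], [1,4,5], [1,5,6], [2,3,4], [2,3,6], [2,5,6], [3,4,5]

giving chain groups C_0 ≅ Z^7, C_1 ≅ Z^18, C_2 ≅ Z^12.

Boundary ∂_1: C_1 → C_0 maps an edge to its endpoints' difference, ∂[p,q] = q − p.
As a 7×18 matrix over Z this has rank 6, with invariant factors (1,1,1,1,1,1).

The boundary map ∂_2: C_2 → C_1 acts by ∂[p,q,r] = [q,r] − [p,r] + [p,q]. For instance
  ∂[0,1,3] = [1,3] − [0,3] + [0,1],
  ∂[0,3,5] = [3,5] − [0,5] + [0,3].
This gives a 18×12 integer matrix of rank 12; reducing to Smith normal form yields diagonal entries (1,1,1,1,1,1,1,1,1,1,1,2).

Reading off H_k = ker ∂_k / im ∂_{k+1}:

  H_0: rank C_0 − rank ∂_1 = 7 − 6 = 1, and the invariant factors of ∂_1 are all 1, so H_0 ≅ Z.

H_0 ≅ Z.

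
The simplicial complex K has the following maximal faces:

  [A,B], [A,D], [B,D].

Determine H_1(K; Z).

H_1 ≅ Z.

We work with the vertex ordering A < B < D. The simplices of K, each written with vertices in increasing order, are:

  0-simplices (3): A, B, D
  1-simplices (3): AB, AD, BD

giving chain groups C_0 ≅ Z^3, C_1 ≅ Z^3.

The boundary map ∂_1: C_1 → C_0 sends each edge [p,q] (with p < q) to q − p. For instance
  ∂BD = D − B.
The 3×3 boundary matrix has rank 2 and Smith normal form diag(1,1).

Now H_k = ker ∂_k / im ∂_{k+1}, so:

  H_1: rank ker ∂_1 − rank ∂_2 = (3 − 2) − 0 = 1, and there is no ∂_2, so H_1 = Z.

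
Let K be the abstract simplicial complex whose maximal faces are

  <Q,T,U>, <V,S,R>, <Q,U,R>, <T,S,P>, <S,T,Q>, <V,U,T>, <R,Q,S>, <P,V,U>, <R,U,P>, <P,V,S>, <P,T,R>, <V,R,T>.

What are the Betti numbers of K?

K has 7 vertices, 18 edges, 12 triangles.
rank ∂_0 = 0, rank ∂_1 = 6 ⇒ b_0 = 7 − 0 − 6 = 1; all invariant factors of ∂_1 are 1 so no torsion. So H_0 = Z.
rank ∂_1 = 6, rank ∂_2 = 12 ⇒ b_1 = 18 − 6 − 12 = 0; ∂_2 has invariant factor(s) [2] giving torsion. So H_1 = Z/2.
rank ∂_2 = 12, rank ∂_3 = 0 ⇒ b_2 = 12 − 12 − 0 = 0. So H_2 = 0.

b_0 = 1, b_1 = 0, b_2 = 0.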